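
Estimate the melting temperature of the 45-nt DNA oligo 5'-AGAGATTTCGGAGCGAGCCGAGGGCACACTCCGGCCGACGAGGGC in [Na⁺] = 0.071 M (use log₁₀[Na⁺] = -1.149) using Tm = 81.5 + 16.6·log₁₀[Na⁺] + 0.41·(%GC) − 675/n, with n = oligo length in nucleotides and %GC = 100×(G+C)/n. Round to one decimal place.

75.7°C

Length n = 45. Scanning the sequence gives A=10, T=4, G=18, C=13.
G+C = 31, so %GC = 31/45 × 100 = 68.889%
Salt term: 16.6 × (-1.149) = -19.073
GC term: 0.41 × 68.889 = 28.244; length term: −675/45 = −15
Tm = 81.5 + (-19.073) + 28.244 − 15 = 75.671 → 75.7°C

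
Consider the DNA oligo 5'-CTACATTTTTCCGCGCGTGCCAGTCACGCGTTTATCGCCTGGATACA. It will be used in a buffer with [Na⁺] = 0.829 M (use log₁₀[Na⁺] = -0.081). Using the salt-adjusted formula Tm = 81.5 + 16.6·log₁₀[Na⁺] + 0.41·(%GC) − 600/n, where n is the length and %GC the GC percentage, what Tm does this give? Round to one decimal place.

Length n = 47. Counting bases: A=8, G=10, C=15, T=14
G+C = 25, so %GC = 25/47 × 100 = 53.191%
Salt term: 16.6 × (-0.081) = -1.345
GC term: 0.41 × 53.191 = 21.808; length term: −600/47 = −12.766
Tm = 81.5 + (-1.345) + 21.808 − 12.766 = 89.197 → 89.2°C

89.2°C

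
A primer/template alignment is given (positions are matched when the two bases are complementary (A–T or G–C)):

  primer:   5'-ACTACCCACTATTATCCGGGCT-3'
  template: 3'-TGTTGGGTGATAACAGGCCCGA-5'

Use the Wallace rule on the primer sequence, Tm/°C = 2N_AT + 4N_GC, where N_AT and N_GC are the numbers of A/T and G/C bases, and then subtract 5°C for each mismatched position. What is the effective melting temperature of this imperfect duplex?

56°C

Primer base counts: A=5, T=6, G=3, C=8 → A+T=11, G+C=11
Perfect-match Tm = 2(11) + 4(11) = 22 + 44 = 66°C
Mismatches (positions where the bases are not complementary): 2 (at positions 3, 14)
Effective Tm = 66 − 2×5 = 66 − 10 = 56°C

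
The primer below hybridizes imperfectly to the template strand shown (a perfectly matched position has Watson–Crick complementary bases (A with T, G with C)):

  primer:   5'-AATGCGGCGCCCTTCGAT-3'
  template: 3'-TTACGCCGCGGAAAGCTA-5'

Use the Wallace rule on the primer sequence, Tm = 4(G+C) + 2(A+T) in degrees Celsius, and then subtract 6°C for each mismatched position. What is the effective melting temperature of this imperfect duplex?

52°C

Primer base counts: A=3, T=4, G=5, C=6 → A+T=7, G+C=11
Perfect-match Tm = 2(7) + 4(11) = 14 + 44 = 58°C
Mismatches (positions where the bases are not complementary): 1 (at position 12)
Effective Tm = 58 − 1×6 = 58 − 6 = 52°C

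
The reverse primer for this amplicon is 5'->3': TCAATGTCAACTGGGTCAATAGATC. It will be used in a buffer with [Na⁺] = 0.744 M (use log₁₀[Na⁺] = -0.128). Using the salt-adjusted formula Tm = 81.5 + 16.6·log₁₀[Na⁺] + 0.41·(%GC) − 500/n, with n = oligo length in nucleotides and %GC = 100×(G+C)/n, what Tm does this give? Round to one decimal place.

Length n = 25. Base counts: T=7, C=5, A=8, G=5
G+C = 10, so %GC = 10/25 × 100 = 40%
Salt term: 16.6 × (-0.128) = -2.125
GC term: 0.41 × 40 = 16.4; length term: −500/25 = −20
Tm = 81.5 + (-2.125) + 16.4 − 20 = 75.775 → 75.8°C

75.8°C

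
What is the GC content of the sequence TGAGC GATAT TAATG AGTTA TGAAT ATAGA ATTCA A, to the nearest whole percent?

25%

Counting bases: G=7, C=2, A=15, T=12
G+C = 7 + 2 = 9 out of 36 bases
%GC = 9/36 × 100 = 25% ≈ 25%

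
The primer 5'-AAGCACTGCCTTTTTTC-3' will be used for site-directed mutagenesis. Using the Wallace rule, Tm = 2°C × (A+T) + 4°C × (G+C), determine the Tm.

48°C

Counting bases: A=3, T=7, C=5, G=2
A+T = 10, G+C = 7
Tm = 2(10) + 4(7) = 20 + 28 = 48°C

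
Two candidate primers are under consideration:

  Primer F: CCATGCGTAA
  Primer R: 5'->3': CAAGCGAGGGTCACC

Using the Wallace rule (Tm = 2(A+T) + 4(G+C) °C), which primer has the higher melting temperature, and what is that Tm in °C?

Primer F: A+T=5, G+C=5 → Tm = 2(5)+4(5) = 30°C
Primer R: A+T=5, G+C=10 → Tm = 2(5)+4(10) = 50°C
30°C vs 50°C → primer R is higher.

Primer R, 50°C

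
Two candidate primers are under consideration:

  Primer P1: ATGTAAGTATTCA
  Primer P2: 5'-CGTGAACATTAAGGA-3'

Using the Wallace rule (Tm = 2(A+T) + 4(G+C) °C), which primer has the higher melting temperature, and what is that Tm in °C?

Primer P1: A+T=10, G+C=3 → Tm = 2(10)+4(3) = 32°C
Primer P2: A+T=9, G+C=6 → Tm = 2(9)+4(6) = 42°C
32°C vs 42°C → primer P2 is higher.

Primer P2, 42°C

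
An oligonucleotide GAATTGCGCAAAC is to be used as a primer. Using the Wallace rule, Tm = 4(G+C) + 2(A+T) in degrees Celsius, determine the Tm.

G=3, T=2, C=3, A=5
So N_AT = 7 and N_GC = 6.
Tm = 4·6 + 2·7 = 24 + 14 = 38°C

38°C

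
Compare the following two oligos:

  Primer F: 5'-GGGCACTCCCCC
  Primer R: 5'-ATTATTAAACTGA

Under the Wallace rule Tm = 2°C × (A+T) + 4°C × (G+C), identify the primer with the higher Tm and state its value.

Primer F, 44°C

Primer F: A+T=2, G+C=10 → Tm = 2(2)+4(10) = 44°C
Primer R: A+T=11, G+C=2 → Tm = 2(11)+4(2) = 30°C
44°C vs 30°C → primer F is higher.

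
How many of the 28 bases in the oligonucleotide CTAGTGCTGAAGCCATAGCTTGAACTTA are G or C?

G=6, C=6, A=8, T=8
G+C = 6 + 6 = 12

12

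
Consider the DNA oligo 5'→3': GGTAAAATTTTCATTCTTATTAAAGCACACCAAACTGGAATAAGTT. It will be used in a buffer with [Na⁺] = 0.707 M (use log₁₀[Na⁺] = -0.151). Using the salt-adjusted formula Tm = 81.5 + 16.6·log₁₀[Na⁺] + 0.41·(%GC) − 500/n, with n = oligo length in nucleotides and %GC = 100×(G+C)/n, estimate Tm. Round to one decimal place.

Length n = 46. Base counts: G=6, T=15, C=7, A=18
G+C = 13, so %GC = 13/46 × 100 = 28.261%
Salt term: 16.6 × (-0.151) = -2.507
GC term: 0.41 × 28.261 = 11.587; length term: −500/46 = −10.87
Tm = 81.5 + (-2.507) + 11.587 − 10.87 = 79.71 → 79.7°C

79.7°C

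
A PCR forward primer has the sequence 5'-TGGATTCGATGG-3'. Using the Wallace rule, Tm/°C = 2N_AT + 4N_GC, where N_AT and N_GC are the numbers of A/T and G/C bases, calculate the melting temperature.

Base counts: G=5, T=4, A=2, C=1
AT pairs contribute 6, GC pairs contribute 6.
Tm = 2(6) + 4(6) = 12 + 24 = 36°C

36°C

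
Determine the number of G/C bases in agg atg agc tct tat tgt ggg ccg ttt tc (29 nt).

Counting bases: T=11, C=5, G=9, A=4
G+C = 9 + 5 = 14

14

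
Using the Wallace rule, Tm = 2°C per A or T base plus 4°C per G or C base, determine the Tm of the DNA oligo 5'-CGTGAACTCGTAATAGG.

A=5, G=5, T=4, C=3
AT pairs contribute 9, GC pairs contribute 8.
Tm = 4·8 + 2·9 = 32 + 18 = 50°C

50°C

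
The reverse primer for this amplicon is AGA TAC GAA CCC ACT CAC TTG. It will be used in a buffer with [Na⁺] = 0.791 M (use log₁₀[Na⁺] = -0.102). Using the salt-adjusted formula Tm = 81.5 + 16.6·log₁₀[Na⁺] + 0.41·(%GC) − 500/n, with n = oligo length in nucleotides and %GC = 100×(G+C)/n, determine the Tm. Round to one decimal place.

Length n = 21. A=7, G=3, C=7, T=4
G+C = 10, so %GC = 10/21 × 100 = 47.619%
Salt term: 16.6 × (-0.102) = -1.693
GC term: 0.41 × 47.619 = 19.524; length term: −500/21 = −23.81
Tm = 81.5 + (-1.693) + 19.524 − 23.81 = 75.521 → 75.5°C

75.5°C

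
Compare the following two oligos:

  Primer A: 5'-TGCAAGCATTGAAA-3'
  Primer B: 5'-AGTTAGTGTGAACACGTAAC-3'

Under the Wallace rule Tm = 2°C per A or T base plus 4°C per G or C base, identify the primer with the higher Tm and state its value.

Primer B, 56°C

Primer A: A+T=9, G+C=5 → Tm = 2(9)+4(5) = 38°C
Primer B: A+T=12, G+C=8 → Tm = 2(12)+4(8) = 56°C
38°C vs 56°C → primer B is higher.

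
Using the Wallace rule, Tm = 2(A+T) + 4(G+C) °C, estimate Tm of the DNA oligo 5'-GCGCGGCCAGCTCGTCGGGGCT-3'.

Scanning the sequence gives G=10, C=8, A=1, T=3.
A+T = 4, G+C = 18
Tm = 2(4) + 4(18) = 8 + 72 = 80°C

80°C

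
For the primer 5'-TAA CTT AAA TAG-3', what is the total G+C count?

Counting bases: G=1, A=6, T=4, C=1
Total G or C: 1 + 1 = 2

2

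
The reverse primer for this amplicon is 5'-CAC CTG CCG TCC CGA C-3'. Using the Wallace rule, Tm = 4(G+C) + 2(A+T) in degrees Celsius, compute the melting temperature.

56°C

Counting bases: A=2, T=2, G=3, C=9
A+T = 4, G+C = 12
Tm = 4·12 + 2·4 = 48 + 8 = 56°C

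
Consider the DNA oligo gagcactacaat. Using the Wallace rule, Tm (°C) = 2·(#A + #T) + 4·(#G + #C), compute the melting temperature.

34°C

Scanning the sequence gives A=5, T=2, C=3, G=2.
So N_AT = 7 and N_GC = 5.
Tm = 2(7) + 4(5) = 14 + 20 = 34°C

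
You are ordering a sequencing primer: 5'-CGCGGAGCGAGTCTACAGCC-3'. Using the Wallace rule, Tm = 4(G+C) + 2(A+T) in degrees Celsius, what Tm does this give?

68°C

C=7, T=2, A=4, G=7
So N_AT = 6 and N_GC = 14.
Tm = 2×6 + 4×14 = 68°C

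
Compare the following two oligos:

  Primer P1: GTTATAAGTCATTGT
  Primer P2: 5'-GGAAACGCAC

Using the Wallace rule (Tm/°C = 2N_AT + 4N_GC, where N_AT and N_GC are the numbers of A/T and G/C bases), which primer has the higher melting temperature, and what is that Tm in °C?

Primer P1: A+T=11, G+C=4 → Tm = 2(11)+4(4) = 38°C
Primer P2: A+T=4, G+C=6 → Tm = 2(4)+4(6) = 32°C
38°C vs 32°C → primer P1 is higher.

Primer P1, 38°C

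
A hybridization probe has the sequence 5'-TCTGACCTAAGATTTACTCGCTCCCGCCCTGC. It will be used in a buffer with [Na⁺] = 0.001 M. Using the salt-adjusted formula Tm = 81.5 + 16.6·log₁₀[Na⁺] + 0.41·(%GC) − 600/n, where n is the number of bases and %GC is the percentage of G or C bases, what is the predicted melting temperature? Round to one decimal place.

36.0°C

Length n = 32. Base counts: C=13, G=5, A=5, T=9
G+C = 18, so %GC = 18/32 × 100 = 56.25%
Salt term: 16.6 × (-3) = -49.8
GC term: 0.41 × 56.25 = 23.062; length term: −600/32 = −18.75
Tm = 81.5 + (-49.8) + 23.062 − 18.75 = 36.012 → 36.0°C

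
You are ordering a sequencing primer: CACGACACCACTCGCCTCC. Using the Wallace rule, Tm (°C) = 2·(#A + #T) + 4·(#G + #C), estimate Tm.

Base counts: G=2, A=4, T=2, C=11
A+T = 6, G+C = 13
Tm = 2(6) + 4(13) = 12 + 52 = 64°C

64°C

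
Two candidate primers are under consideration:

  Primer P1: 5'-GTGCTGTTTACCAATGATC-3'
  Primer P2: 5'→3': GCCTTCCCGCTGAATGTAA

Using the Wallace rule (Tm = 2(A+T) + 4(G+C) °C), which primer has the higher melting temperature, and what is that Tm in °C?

Primer P2, 58°C

Primer P1: A+T=11, G+C=8 → Tm = 2(11)+4(8) = 54°C
Primer P2: A+T=9, G+C=10 → Tm = 2(9)+4(10) = 58°C
54°C vs 58°C → primer P2 is higher.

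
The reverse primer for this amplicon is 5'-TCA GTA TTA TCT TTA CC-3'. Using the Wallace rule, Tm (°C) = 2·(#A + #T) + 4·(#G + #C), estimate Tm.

44°C

Counting bases: T=8, A=4, C=4, G=1
A+T = 12, G+C = 5
Tm = 4·5 + 2·12 = 20 + 24 = 44°C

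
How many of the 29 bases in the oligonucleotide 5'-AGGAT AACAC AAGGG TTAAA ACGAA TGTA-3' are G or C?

Scanning the sequence gives C=3, A=14, G=7, T=5.
G+C = 7 + 3 = 10

10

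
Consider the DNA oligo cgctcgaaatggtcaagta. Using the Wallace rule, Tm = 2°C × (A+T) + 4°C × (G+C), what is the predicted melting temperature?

56°C

Counting bases: G=5, T=4, C=4, A=6
So N_AT = 10 and N_GC = 9.
Tm = 4·9 + 2·10 = 36 + 20 = 56°C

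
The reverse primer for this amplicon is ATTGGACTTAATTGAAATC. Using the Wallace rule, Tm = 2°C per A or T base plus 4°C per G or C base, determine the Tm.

48°C

Base counts: G=3, C=2, A=7, T=7
AT pairs contribute 14, GC pairs contribute 5.
Tm = 4·5 + 2·14 = 20 + 28 = 48°C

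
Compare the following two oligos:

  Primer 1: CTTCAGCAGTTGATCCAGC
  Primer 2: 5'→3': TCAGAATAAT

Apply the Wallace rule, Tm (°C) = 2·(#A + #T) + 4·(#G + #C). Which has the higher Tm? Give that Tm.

Primer 1, 58°C

Primer 1: A+T=9, G+C=10 → Tm = 2(9)+4(10) = 58°C
Primer 2: A+T=8, G+C=2 → Tm = 2(8)+4(2) = 24°C
58°C vs 24°C → primer 1 is higher.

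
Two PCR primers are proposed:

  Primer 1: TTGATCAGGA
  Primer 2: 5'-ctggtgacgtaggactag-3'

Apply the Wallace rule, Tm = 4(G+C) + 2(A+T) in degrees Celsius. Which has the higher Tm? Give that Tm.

Primer 2, 56°C

Primer 1: A+T=6, G+C=4 → Tm = 2(6)+4(4) = 28°C
Primer 2: A+T=8, G+C=10 → Tm = 2(8)+4(10) = 56°C
28°C vs 56°C → primer 2 is higher.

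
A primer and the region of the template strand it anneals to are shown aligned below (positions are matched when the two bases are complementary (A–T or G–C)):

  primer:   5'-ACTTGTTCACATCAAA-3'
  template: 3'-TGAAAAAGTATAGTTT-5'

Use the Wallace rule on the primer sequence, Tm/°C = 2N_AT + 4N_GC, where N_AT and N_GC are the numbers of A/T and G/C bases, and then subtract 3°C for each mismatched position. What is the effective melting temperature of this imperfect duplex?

36°C

Primer base counts: A=6, T=5, G=1, C=4 → A+T=11, G+C=5
Perfect-match Tm = 2(11) + 4(5) = 22 + 20 = 42°C
Mismatches (positions where the bases are not complementary): 2 (at positions 5, 10)
Effective Tm = 42 − 2×3 = 42 − 6 = 36°C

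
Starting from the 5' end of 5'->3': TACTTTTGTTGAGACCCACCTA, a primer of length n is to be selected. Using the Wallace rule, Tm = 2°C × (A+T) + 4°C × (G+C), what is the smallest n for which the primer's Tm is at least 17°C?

n = 8

First 7 bases: TACTTTT → Tm = 16°C (< 17°C)
First 8 bases: TACTTTTG → Tm = 20°C (≥ 17°C)
Since every base adds ≥2°C, Tm only increases with n, so the threshold is first crossed at n = 8.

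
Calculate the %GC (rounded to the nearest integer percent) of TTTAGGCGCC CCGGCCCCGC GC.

Scanning the sequence gives G=7, C=11, T=3, A=1.
G+C = 7 + 11 = 18 out of 22 bases
%GC = 18/22 × 100 = 81.82% ≈ 82%

82%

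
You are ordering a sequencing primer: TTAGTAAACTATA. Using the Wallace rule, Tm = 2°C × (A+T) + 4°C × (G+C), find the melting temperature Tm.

30°C

Counting bases: C=1, T=5, A=6, G=1
A+T = 11, G+C = 2
Tm = 4·2 + 2·11 = 8 + 22 = 30°C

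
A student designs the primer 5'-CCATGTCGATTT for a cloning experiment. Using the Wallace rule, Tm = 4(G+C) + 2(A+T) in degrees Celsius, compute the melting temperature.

34°C

A=2, C=3, T=5, G=2
AT pairs contribute 7, GC pairs contribute 5.
Tm = 2×7 + 4×5 = 34°C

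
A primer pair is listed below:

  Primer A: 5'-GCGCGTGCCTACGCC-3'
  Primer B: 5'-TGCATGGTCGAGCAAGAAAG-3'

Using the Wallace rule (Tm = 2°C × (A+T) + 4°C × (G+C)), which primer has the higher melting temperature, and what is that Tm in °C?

Primer A: A+T=3, G+C=12 → Tm = 2(3)+4(12) = 54°C
Primer B: A+T=10, G+C=10 → Tm = 2(10)+4(10) = 60°C
54°C vs 60°C → primer B is higher.

Primer B, 60°C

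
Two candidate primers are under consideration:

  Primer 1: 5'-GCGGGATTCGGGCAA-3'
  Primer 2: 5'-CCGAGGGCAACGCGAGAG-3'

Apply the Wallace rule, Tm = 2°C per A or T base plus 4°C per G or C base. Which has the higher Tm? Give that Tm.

Primer 1: A+T=5, G+C=10 → Tm = 2(5)+4(10) = 50°C
Primer 2: A+T=5, G+C=13 → Tm = 2(5)+4(13) = 62°C
50°C vs 62°C → primer 2 is higher.

Primer 2, 62°C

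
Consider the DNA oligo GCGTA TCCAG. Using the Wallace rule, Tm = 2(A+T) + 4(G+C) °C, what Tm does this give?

G=3, C=3, A=2, T=2
AT pairs contribute 4, GC pairs contribute 6.
Tm = 2×4 + 4×6 = 32°C

32°C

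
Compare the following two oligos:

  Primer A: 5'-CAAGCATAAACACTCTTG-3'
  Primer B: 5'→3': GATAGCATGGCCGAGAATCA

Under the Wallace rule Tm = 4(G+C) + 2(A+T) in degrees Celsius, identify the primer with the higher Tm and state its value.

Primer A: A+T=11, G+C=7 → Tm = 2(11)+4(7) = 50°C
Primer B: A+T=10, G+C=10 → Tm = 2(10)+4(10) = 60°C
50°C vs 60°C → primer B is higher.

Primer B, 60°C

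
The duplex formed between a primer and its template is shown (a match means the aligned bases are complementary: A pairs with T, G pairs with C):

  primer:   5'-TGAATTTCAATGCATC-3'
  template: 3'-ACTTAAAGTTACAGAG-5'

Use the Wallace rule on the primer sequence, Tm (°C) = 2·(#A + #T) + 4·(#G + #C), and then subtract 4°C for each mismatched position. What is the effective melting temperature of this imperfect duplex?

34°C

Primer base counts: A=5, T=6, G=2, C=3 → A+T=11, G+C=5
Perfect-match Tm = 2(11) + 4(5) = 22 + 20 = 42°C
Mismatches (positions where the bases are not complementary): 2 (at positions 13, 14)
Effective Tm = 42 − 2×4 = 42 − 8 = 34°C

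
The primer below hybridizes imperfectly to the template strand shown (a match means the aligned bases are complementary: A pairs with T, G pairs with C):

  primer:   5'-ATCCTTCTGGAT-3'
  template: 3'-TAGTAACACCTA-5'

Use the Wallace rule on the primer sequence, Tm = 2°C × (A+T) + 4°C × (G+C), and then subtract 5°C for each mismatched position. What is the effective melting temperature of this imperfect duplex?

24°C

Primer base counts: A=2, T=5, G=2, C=3 → A+T=7, G+C=5
Perfect-match Tm = 2(7) + 4(5) = 14 + 20 = 34°C
Mismatches (positions where the bases are not complementary): 2 (at positions 4, 7)
Effective Tm = 34 − 2×5 = 34 − 10 = 24°C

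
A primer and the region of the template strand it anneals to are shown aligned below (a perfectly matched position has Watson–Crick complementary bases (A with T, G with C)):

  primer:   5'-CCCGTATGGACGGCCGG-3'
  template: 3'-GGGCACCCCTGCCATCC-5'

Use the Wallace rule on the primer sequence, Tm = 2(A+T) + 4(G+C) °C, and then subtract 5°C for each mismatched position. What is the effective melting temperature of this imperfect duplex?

40°C

Primer base counts: A=2, T=2, G=7, C=6 → A+T=4, G+C=13
Perfect-match Tm = 2(4) + 4(13) = 8 + 52 = 60°C
Mismatches (positions where the bases are not complementary): 4 (at positions 6, 7, 14, 15)
Effective Tm = 60 − 4×5 = 60 − 20 = 40°C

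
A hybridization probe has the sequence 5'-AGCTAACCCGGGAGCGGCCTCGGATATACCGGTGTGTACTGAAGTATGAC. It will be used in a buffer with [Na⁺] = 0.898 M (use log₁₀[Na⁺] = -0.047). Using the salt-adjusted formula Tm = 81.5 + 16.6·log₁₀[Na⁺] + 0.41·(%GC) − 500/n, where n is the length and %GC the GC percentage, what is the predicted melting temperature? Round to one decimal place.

93.7°C

Length n = 50. A=12, T=10, G=16, C=12
G+C = 28, so %GC = 28/50 × 100 = 56%
Salt term: 16.6 × (-0.047) = -0.78
GC term: 0.41 × 56 = 22.96; length term: −500/50 = −10
Tm = 81.5 + (-0.78) + 22.96 − 10 = 93.68 → 93.7°C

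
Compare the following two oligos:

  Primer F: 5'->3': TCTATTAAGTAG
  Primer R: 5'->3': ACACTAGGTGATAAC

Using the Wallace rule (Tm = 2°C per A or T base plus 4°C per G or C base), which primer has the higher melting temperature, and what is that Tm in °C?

Primer F: A+T=9, G+C=3 → Tm = 2(9)+4(3) = 30°C
Primer R: A+T=9, G+C=6 → Tm = 2(9)+4(6) = 42°C
30°C vs 42°C → primer R is higher.

Primer R, 42°C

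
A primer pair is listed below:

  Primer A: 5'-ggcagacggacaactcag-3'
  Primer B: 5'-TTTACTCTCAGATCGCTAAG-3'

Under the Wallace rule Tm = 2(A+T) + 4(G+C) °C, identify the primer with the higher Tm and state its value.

Primer A: A+T=7, G+C=11 → Tm = 2(7)+4(11) = 58°C
Primer B: A+T=12, G+C=8 → Tm = 2(12)+4(8) = 56°C
58°C vs 56°C → primer A is higher.

Primer A, 58°C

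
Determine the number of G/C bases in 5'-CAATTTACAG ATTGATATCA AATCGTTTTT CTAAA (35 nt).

8

G=3, T=14, A=13, C=5
G+C = 3 + 5 = 8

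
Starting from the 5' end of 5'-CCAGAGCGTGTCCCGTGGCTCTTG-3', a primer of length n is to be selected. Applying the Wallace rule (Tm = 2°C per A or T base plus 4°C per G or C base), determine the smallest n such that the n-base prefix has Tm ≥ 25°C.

First 7 bases: CCAGAGC → Tm = 24°C (< 25°C)
First 8 bases: CCAGAGCG → Tm = 28°C (≥ 25°C)
Since every base adds ≥2°C, Tm only increases with n, so the threshold is first crossed at n = 8.

n = 8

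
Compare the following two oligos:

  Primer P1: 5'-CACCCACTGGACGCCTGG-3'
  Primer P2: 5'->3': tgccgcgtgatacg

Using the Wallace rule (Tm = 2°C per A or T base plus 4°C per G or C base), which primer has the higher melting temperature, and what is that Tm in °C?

Primer P1, 62°C

Primer P1: A+T=5, G+C=13 → Tm = 2(5)+4(13) = 62°C
Primer P2: A+T=5, G+C=9 → Tm = 2(5)+4(9) = 46°C
62°C vs 46°C → primer P1 is higher.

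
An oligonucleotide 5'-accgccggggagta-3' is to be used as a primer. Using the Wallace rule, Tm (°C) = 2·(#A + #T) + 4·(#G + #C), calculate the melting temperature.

Base counts: A=3, C=4, G=6, T=1
AT pairs contribute 4, GC pairs contribute 10.
Tm = 2×4 + 4×10 = 48°C

48°C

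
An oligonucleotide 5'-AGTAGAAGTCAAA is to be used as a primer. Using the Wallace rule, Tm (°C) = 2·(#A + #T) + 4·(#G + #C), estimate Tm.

G=3, T=2, C=1, A=7
A+T = 9, G+C = 4
Tm = 4·4 + 2·9 = 16 + 18 = 34°C

34°C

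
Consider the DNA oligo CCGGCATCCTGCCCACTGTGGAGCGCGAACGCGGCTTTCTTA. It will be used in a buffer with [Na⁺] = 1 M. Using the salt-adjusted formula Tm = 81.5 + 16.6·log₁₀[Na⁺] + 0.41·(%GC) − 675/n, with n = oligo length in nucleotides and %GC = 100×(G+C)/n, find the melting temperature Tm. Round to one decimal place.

Length n = 42. Scanning the sequence gives A=6, T=9, G=12, C=15.
G+C = 27, so %GC = 27/42 × 100 = 64.286%
Salt term: 16.6 × (0) = 0
GC term: 0.41 × 64.286 = 26.357; length term: −675/42 = −16.071
Tm = 81.5 + (0) + 26.357 − 16.071 = 91.786 → 91.8°C

91.8°C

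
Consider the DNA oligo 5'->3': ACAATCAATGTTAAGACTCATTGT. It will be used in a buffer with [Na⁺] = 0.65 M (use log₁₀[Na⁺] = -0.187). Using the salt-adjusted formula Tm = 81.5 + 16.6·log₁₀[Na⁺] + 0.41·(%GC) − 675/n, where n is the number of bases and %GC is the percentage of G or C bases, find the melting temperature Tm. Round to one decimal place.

62.2°C

Length n = 24. A=9, T=8, G=3, C=4
G+C = 7, so %GC = 7/24 × 100 = 29.167%
Salt term: 16.6 × (-0.187) = -3.104
GC term: 0.41 × 29.167 = 11.958; length term: −675/24 = −28.125
Tm = 81.5 + (-3.104) + 11.958 − 28.125 = 62.229 → 62.2°C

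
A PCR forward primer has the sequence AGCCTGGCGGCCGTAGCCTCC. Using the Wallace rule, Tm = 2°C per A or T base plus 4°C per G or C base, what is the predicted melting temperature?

74°C

Scanning the sequence gives T=3, G=7, C=9, A=2.
AT pairs contribute 5, GC pairs contribute 16.
Tm = 4·16 + 2·5 = 64 + 10 = 74°C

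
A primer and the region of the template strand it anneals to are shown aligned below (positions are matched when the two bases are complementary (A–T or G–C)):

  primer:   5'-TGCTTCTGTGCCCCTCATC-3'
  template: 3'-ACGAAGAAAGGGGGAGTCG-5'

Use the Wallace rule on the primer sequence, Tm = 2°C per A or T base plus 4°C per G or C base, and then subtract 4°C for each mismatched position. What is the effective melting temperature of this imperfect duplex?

Primer base counts: A=1, T=7, G=3, C=8 → A+T=8, G+C=11
Perfect-match Tm = 2(8) + 4(11) = 16 + 44 = 60°C
Mismatches (positions where the bases are not complementary): 3 (at positions 8, 10, 18)
Effective Tm = 60 − 3×4 = 60 − 12 = 48°C

48°C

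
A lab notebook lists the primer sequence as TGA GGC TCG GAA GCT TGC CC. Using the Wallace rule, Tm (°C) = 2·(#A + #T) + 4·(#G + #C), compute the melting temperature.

66°C

Base counts: A=3, C=6, T=4, G=7
AT pairs contribute 7, GC pairs contribute 13.
Tm = 2(7) + 4(13) = 14 + 52 = 66°C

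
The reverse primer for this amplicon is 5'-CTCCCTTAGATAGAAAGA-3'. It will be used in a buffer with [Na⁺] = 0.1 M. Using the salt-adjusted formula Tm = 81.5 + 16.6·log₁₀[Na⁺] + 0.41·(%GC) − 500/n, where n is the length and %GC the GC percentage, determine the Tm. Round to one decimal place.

53.1°C

Length n = 18. Base counts: T=4, G=3, C=4, A=7
G+C = 7, so %GC = 7/18 × 100 = 38.889%
Salt term: 16.6 × (-1) = -16.6
GC term: 0.41 × 38.889 = 15.944; length term: −500/18 = −27.778
Tm = 81.5 + (-16.6) + 15.944 − 27.778 = 53.066 → 53.1°C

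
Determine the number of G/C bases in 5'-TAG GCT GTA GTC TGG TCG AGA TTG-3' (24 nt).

12

Scanning the sequence gives A=4, G=9, C=3, T=8.
Total G or C: 9 + 3 = 12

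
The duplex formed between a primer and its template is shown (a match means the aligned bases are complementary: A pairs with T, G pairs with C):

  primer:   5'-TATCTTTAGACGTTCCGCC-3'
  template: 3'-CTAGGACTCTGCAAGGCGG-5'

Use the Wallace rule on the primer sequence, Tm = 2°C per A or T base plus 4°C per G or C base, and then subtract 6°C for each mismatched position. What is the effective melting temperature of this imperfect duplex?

Primer base counts: A=3, T=7, G=3, C=6 → A+T=10, G+C=9
Perfect-match Tm = 2(10) + 4(9) = 20 + 36 = 56°C
Mismatches (positions where the bases are not complementary): 3 (at positions 1, 5, 7)
Effective Tm = 56 − 3×6 = 56 − 18 = 38°C

38°C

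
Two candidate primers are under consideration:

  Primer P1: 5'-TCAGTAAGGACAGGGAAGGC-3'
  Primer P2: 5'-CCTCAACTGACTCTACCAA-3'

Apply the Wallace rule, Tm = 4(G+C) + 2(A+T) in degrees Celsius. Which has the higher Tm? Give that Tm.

Primer P1, 62°C

Primer P1: A+T=9, G+C=11 → Tm = 2(9)+4(11) = 62°C
Primer P2: A+T=10, G+C=9 → Tm = 2(10)+4(9) = 56°C
62°C vs 56°C → primer P1 is higher.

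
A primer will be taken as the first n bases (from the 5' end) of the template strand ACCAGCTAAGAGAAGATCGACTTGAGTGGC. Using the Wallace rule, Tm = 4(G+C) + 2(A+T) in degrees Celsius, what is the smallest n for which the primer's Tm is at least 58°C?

n = 20

First 19 bases: ACCAGCTAAGAGAAGATCG → Tm = 56°C (< 58°C)
First 20 bases: ACCAGCTAAGAGAAGATCGA → Tm = 58°C (≥ 58°C)
Each additional base adds 2°C (A/T) or 4°C (G/C), so Tm is non-decreasing in n; n = 20 is the first length to reach 58°C.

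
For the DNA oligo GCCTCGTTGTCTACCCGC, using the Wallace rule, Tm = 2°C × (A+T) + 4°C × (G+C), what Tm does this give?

Scanning the sequence gives A=1, C=8, T=5, G=4.
A+T = 6, G+C = 12
Tm = 2×6 + 4×12 = 60°C

60°C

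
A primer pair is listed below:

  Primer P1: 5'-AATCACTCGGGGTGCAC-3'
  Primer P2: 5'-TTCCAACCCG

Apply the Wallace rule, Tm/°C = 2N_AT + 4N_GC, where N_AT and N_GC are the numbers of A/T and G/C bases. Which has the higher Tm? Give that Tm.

Primer P1: A+T=7, G+C=10 → Tm = 2(7)+4(10) = 54°C
Primer P2: A+T=4, G+C=6 → Tm = 2(4)+4(6) = 32°C
54°C vs 32°C → primer P1 is higher.

Primer P1, 54°C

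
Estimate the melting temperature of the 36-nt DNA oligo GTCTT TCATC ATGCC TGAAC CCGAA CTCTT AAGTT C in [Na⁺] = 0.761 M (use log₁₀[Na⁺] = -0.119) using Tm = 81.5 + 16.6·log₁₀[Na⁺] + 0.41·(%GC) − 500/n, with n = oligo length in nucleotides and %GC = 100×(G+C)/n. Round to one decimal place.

Length n = 36. Base counts: G=5, A=8, T=12, C=11
G+C = 16, so %GC = 16/36 × 100 = 44.444%
Salt term: 16.6 × (-0.119) = -1.975
GC term: 0.41 × 44.444 = 18.222; length term: −500/36 = −13.889
Tm = 81.5 + (-1.975) + 18.222 − 13.889 = 83.858 → 83.9°C

83.9°C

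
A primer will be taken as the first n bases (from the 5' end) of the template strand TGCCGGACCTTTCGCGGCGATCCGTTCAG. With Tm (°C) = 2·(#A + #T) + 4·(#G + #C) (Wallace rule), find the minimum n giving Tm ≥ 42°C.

n = 13

First 12 bases: TGCCGGACCTTT → Tm = 38°C (< 42°C)
First 13 bases: TGCCGGACCTTTC → Tm = 42°C (≥ 42°C)
Since every base adds ≥2°C, Tm only increases with n, so the threshold is first crossed at n = 13.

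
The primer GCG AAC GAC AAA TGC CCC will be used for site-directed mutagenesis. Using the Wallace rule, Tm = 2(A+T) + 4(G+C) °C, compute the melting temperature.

Counting bases: C=7, G=4, A=6, T=1
AT pairs contribute 7, GC pairs contribute 11.
Tm = 2×7 + 4×11 = 58°C

58°C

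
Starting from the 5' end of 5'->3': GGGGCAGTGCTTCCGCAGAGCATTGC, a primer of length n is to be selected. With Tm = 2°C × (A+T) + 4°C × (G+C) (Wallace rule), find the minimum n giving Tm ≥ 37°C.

n = 11

First 10 bases: GGGGCAGTGC → Tm = 36°C (< 37°C)
First 11 bases: GGGGCAGTGCT → Tm = 38°C (≥ 37°C)
Each additional base adds 2°C (A/T) or 4°C (G/C), so Tm is non-decreasing in n; n = 11 is the first length to reach 37°C.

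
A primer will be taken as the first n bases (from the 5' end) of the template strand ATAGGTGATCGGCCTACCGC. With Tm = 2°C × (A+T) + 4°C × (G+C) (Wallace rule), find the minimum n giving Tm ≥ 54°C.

n = 18

First 17 bases: ATAGGTGATCGGCCTAC → Tm = 52°C (< 54°C)
First 18 bases: ATAGGTGATCGGCCTACC → Tm = 56°C (≥ 54°C)
Since every base adds ≥2°C, Tm only increases with n, so the threshold is first crossed at n = 18.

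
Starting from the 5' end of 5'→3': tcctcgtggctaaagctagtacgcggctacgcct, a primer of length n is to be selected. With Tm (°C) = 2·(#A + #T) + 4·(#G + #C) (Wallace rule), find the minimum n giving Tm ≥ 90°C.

n = 29

First 28 bases: TCCTCGTGGCTAAAGCTAGTACGCGGCT → Tm = 88°C (< 90°C)
First 29 bases: TCCTCGTGGCTAAAGCTAGTACGCGGCTA → Tm = 90°C (≥ 90°C)
Since every base adds ≥2°C, Tm only increases with n, so the threshold is first crossed at n = 29.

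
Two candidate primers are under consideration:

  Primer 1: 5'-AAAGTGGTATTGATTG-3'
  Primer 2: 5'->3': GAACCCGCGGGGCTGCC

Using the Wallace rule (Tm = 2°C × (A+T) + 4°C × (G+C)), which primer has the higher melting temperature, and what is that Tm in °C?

Primer 2, 62°C

Primer 1: A+T=11, G+C=5 → Tm = 2(11)+4(5) = 42°C
Primer 2: A+T=3, G+C=14 → Tm = 2(3)+4(14) = 62°C
42°C vs 62°C → primer 2 is higher.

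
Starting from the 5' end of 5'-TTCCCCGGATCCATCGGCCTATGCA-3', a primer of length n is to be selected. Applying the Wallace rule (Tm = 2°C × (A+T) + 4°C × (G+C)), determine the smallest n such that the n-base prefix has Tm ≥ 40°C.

First 11 bases: TTCCCCGGATC → Tm = 36°C (< 40°C)
First 12 bases: TTCCCCGGATCC → Tm = 40°C (≥ 40°C)
Since every base adds ≥2°C, Tm only increases with n, so the threshold is first crossed at n = 12.

n = 12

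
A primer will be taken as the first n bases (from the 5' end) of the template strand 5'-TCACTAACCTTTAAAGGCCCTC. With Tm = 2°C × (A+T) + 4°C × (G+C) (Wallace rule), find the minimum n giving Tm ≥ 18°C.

First 6 bases: TCACTA → Tm = 16°C (< 18°C)
First 7 bases: TCACTAA → Tm = 18°C (≥ 18°C)
Each additional base adds 2°C (A/T) or 4°C (G/C), so Tm is non-decreasing in n; n = 7 is the first length to reach 18°C.

n = 7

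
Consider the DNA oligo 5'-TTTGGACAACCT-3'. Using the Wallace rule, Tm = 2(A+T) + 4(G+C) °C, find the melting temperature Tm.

34°C

Scanning the sequence gives C=3, A=3, T=4, G=2.
A+T = 7, G+C = 5
Tm = 2(7) + 4(5) = 14 + 20 = 34°C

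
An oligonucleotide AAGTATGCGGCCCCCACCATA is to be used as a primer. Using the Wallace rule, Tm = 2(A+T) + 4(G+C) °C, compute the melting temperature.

66°C

A=6, G=4, C=8, T=3
AT pairs contribute 9, GC pairs contribute 12.
Tm = 2×9 + 4×12 = 66°C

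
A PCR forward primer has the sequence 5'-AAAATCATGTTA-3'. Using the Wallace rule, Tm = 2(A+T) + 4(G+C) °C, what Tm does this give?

T=4, C=1, A=6, G=1
AT pairs contribute 10, GC pairs contribute 2.
Tm = 2×10 + 4×2 = 28°C

28°C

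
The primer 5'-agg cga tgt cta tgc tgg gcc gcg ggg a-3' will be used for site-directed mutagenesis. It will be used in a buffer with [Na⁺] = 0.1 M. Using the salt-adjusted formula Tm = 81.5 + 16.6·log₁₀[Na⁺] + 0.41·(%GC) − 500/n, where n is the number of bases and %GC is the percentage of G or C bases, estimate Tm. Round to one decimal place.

Length n = 28. Base counts: T=5, C=6, G=13, A=4
G+C = 19, so %GC = 19/28 × 100 = 67.857%
Salt term: 16.6 × (-1) = -16.6
GC term: 0.41 × 67.857 = 27.821; length term: −500/28 = −17.857
Tm = 81.5 + (-16.6) + 27.821 − 17.857 = 74.864 → 74.9°C

74.9°C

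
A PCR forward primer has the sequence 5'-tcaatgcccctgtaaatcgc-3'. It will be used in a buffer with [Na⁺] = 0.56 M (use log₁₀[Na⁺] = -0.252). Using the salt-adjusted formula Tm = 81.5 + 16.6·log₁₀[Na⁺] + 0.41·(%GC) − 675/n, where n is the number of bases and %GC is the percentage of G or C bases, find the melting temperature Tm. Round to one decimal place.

Length n = 20. Base counts: C=7, G=3, A=5, T=5
G+C = 10, so %GC = 10/20 × 100 = 50%
Salt term: 16.6 × (-0.252) = -4.183
GC term: 0.41 × 50 = 20.5; length term: −675/20 = −33.75
Tm = 81.5 + (-4.183) + 20.5 − 33.75 = 64.067 → 64.1°C

64.1°C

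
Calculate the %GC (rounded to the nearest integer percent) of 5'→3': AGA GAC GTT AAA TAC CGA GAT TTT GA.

Base counts: A=10, G=6, C=3, T=7
G+C = 6 + 3 = 9 out of 26 bases
%GC = 9/26 × 100 = 34.62% ≈ 35%

35%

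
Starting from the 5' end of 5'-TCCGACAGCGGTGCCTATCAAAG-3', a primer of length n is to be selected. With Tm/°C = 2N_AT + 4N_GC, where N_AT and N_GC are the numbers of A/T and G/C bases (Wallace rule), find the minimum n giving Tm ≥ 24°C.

First 7 bases: TCCGACA → Tm = 22°C (< 24°C)
First 8 bases: TCCGACAG → Tm = 26°C (≥ 24°C)
Since every base adds ≥2°C, Tm only increases with n, so the threshold is first crossed at n = 8.

n = 8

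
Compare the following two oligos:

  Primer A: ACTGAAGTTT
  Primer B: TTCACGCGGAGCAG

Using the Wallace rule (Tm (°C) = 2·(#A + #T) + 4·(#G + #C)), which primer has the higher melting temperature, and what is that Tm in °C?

Primer B, 46°C

Primer A: A+T=7, G+C=3 → Tm = 2(7)+4(3) = 26°C
Primer B: A+T=5, G+C=9 → Tm = 2(5)+4(9) = 46°C
26°C vs 46°C → primer B is higher.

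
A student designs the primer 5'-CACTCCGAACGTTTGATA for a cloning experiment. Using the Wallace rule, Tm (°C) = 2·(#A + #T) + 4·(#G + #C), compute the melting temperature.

Counting bases: C=5, A=5, G=3, T=5
AT pairs contribute 10, GC pairs contribute 8.
Tm = 2(10) + 4(8) = 20 + 32 = 52°C

52°C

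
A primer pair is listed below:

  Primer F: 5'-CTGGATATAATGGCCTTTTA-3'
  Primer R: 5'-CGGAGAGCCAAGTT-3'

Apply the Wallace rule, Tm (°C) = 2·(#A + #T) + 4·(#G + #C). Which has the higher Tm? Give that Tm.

Primer F: A+T=13, G+C=7 → Tm = 2(13)+4(7) = 54°C
Primer R: A+T=6, G+C=8 → Tm = 2(6)+4(8) = 44°C
54°C vs 44°C → primer F is higher.

Primer F, 54°C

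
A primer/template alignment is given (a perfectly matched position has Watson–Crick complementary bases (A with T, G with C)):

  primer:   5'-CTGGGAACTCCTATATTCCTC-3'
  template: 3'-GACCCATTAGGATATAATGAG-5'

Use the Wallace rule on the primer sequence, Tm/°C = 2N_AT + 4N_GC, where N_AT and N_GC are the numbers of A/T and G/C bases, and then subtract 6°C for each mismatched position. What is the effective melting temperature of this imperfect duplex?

Primer base counts: A=4, T=7, G=3, C=7 → A+T=11, G+C=10
Perfect-match Tm = 2(11) + 4(10) = 22 + 40 = 62°C
Mismatches (positions where the bases are not complementary): 3 (at positions 6, 8, 18)
Effective Tm = 62 − 3×6 = 62 − 18 = 44°C

44°C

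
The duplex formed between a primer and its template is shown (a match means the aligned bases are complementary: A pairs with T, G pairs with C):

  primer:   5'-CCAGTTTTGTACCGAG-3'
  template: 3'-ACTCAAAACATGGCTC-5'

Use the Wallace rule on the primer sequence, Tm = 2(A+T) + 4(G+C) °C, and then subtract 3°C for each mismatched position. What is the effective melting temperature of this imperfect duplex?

42°C

Primer base counts: A=3, T=5, G=4, C=4 → A+T=8, G+C=8
Perfect-match Tm = 2(8) + 4(8) = 16 + 32 = 48°C
Mismatches (positions where the bases are not complementary): 2 (at positions 1, 2)
Effective Tm = 48 − 2×3 = 48 − 6 = 42°C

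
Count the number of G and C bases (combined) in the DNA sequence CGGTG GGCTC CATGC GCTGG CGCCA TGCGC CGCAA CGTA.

28

A=5, T=6, C=14, G=14
G+C = 14 + 14 = 28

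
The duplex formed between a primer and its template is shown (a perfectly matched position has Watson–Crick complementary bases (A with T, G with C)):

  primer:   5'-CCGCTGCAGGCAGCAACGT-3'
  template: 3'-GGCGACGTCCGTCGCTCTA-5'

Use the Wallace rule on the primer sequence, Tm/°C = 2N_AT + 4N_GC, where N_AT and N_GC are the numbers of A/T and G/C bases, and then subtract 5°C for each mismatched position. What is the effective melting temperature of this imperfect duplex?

Primer base counts: A=4, T=2, G=6, C=7 → A+T=6, G+C=13
Perfect-match Tm = 2(6) + 4(13) = 12 + 52 = 64°C
Mismatches (positions where the bases are not complementary): 3 (at positions 15, 17, 18)
Effective Tm = 64 − 3×5 = 64 − 15 = 49°C

49°C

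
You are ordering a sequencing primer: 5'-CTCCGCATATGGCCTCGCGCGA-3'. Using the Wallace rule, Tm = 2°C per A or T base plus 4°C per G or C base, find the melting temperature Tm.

74°C

C=9, T=4, A=3, G=6
AT pairs contribute 7, GC pairs contribute 15.
Tm = 2(7) + 4(15) = 14 + 60 = 74°C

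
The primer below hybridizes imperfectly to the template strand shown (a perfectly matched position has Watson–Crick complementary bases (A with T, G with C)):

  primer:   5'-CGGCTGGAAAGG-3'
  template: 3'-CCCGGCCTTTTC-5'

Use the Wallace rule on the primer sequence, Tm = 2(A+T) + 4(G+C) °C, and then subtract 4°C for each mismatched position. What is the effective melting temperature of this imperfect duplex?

Primer base counts: A=3, T=1, G=6, C=2 → A+T=4, G+C=8
Perfect-match Tm = 2(4) + 4(8) = 8 + 32 = 40°C
Mismatches (positions where the bases are not complementary): 3 (at positions 1, 5, 11)
Effective Tm = 40 − 3×4 = 40 − 12 = 28°C

28°C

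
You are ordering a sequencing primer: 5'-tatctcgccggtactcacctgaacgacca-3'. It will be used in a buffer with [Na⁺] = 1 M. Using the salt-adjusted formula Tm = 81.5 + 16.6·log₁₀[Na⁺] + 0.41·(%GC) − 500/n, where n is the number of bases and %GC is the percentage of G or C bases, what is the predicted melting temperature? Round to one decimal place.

Length n = 29. Counting bases: C=11, A=7, G=5, T=6
G+C = 16, so %GC = 16/29 × 100 = 55.172%
Salt term: 16.6 × (0) = 0
GC term: 0.41 × 55.172 = 22.621; length term: −500/29 = −17.241
Tm = 81.5 + (0) + 22.621 − 17.241 = 86.88 → 86.9°C

86.9°C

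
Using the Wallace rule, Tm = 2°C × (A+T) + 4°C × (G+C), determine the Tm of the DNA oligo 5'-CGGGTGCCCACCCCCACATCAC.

G=4, T=2, A=4, C=12
A+T = 6, G+C = 16
Tm = 2×6 + 4×16 = 76°C

76°C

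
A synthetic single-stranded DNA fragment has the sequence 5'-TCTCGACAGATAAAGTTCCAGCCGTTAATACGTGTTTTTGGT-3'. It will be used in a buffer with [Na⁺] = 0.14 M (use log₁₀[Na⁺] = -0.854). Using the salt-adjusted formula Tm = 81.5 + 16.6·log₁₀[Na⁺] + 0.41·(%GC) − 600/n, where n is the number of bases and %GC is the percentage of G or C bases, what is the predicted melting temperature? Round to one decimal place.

Length n = 42. Counting bases: C=8, G=9, T=15, A=10
G+C = 17, so %GC = 17/42 × 100 = 40.476%
Salt term: 16.6 × (-0.854) = -14.176
GC term: 0.41 × 40.476 = 16.595; length term: −600/42 = −14.286
Tm = 81.5 + (-14.176) + 16.595 − 14.286 = 69.633 → 69.6°C

69.6°C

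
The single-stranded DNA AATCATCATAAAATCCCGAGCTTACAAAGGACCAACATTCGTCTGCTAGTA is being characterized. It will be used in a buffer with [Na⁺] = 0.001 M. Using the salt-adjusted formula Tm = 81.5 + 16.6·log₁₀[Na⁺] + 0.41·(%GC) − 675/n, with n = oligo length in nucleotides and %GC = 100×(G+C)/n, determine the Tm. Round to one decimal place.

34.5°C

Length n = 51. Counting bases: G=7, T=12, A=19, C=13
G+C = 20, so %GC = 20/51 × 100 = 39.216%
Salt term: 16.6 × (-3) = -49.8
GC term: 0.41 × 39.216 = 16.079; length term: −675/51 = −13.235
Tm = 81.5 + (-49.8) + 16.079 − 13.235 = 34.544 → 34.5°C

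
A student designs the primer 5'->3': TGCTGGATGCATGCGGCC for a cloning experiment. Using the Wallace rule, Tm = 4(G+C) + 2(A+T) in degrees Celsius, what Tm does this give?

60°C

Counting bases: T=4, A=2, G=7, C=5
A+T = 6, G+C = 12
Tm = 4·12 + 2·6 = 48 + 12 = 60°C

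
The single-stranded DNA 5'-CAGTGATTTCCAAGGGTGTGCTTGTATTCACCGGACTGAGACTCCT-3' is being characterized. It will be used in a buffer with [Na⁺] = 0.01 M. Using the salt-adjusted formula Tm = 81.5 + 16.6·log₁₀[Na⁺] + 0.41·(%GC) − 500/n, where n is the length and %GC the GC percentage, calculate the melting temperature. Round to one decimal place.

Length n = 46. Base counts: C=11, A=9, T=14, G=12
G+C = 23, so %GC = 23/46 × 100 = 50%
Salt term: 16.6 × (-2) = -33.2
GC term: 0.41 × 50 = 20.5; length term: −500/46 = −10.87
Tm = 81.5 + (-33.2) + 20.5 − 10.87 = 57.93 → 57.9°C

57.9°C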